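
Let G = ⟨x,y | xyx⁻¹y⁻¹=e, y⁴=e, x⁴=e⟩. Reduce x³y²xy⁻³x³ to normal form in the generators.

Multiply left to right, reducing at each step:
  (x³) · y² = x³y²
  (x³y²) · x = y²
  (y²) · y⁻³ = y³
  (y³) · x³ = x³y³

Answer: x³y³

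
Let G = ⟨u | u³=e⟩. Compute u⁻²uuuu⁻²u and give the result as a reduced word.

Multiply left to right, reducing at each step:
  u · u = u²
  (u²) · u = e
  e · u = u
  u · u⁻² = u²
  (u²) · u = e

Answer: e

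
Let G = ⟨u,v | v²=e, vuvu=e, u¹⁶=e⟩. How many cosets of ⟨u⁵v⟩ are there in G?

First find ord(u⁵v) by computing successive powers:
  (u⁵v)¹ = u⁵v, (u⁵v)² = e.
So |⟨u⁵v⟩| = ord(u⁵v) = 2. With |G| = 32, by Lagrange [G : ⟨u⁵v⟩] = 32/2 = 16.

Answer: 16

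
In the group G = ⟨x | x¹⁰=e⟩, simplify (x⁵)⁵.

Compute successive powers of (x⁵), reducing at each step:
  (x⁵)²: (x⁵) · x⁵ = e
  (x⁵)³: e · x⁵ = x⁵
  (x⁵)⁴: (x⁵) · x⁵ = e
  (x⁵)⁵: e · x⁵ = x⁵

Answer: x⁵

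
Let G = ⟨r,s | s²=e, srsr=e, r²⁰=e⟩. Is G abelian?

r·s = rs but s·r = r¹⁹s, so r·s ≠ s·r and G is not abelian.

Answer: No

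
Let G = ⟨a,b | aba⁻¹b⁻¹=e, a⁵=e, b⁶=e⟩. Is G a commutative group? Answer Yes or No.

Each pair of generators commutes: a·b = ab = b·a. Since the generators pairwise commute, every element of G commutes with every other, so G is abelian.

Answer: Yes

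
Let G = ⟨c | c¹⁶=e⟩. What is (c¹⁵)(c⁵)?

Compute (c¹⁵) · (c⁵) by multiplying left to right and reducing via the relations at each step:
  (c¹⁵) · c⁵ = c⁴

Answer: c⁴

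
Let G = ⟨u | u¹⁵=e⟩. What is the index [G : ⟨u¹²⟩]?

First find ord(u¹²) by computing successive powers:
  (u¹²)¹ = u¹², (u¹²)² = u⁹, (u¹²)³ = u⁶, (u¹²)⁴ = u³, (u¹²)⁵ = e.
So |⟨u¹²⟩| = ord(u¹²) = 5. With |G| = 15, by Lagrange [G : ⟨u¹²⟩] = 15/5 = 3.

Answer: 3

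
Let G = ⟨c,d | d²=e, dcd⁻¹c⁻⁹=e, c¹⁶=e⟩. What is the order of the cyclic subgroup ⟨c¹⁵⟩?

|⟨c¹⁵⟩| equals the order of c¹⁵. Compute successive powers until reaching e:
  (c¹⁵)¹ = c¹⁵, (c¹⁵)² = c¹⁴, (c¹⁵)³ = c¹³, (c¹⁵)⁴ = c¹², (c¹⁵)⁵ = c¹¹, (c¹⁵)⁶ = c¹⁰, (c¹⁵)⁷ = c⁹, (c¹⁵)⁸ = c⁸, (c¹⁵)⁹ = c⁷, (c¹⁵)¹⁰ = c⁶, (c¹⁵)¹¹ = c⁵, (c¹⁵)¹² = c⁴, (c¹⁵)¹³ = c³, (c¹⁵)¹⁴ = c², (c¹⁵)¹⁵ = c, (c¹⁵)¹⁶ = e.
The smallest positive k with (c¹⁵)ᵏ = e is 16, so |⟨c¹⁵⟩| = 16.

Answer: 16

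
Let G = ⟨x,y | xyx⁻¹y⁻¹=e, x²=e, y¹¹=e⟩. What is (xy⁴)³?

Compute successive powers of (xy⁴), reducing at each step:
  (xy⁴)²: (xy⁴) · x = y⁴;   (y⁴) · y⁴ = y⁸
  (xy⁴)³: (y⁸) · x = xy⁸;   (xy⁸) · y⁴ = xy

Answer: xy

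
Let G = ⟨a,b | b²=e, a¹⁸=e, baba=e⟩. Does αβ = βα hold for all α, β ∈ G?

a·b = ab but b·a = a¹⁷b, so a·b ≠ b·a and G is not abelian.

Answer: No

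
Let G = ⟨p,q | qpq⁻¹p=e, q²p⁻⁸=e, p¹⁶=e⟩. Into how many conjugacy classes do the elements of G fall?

The conjugacy classes (representative and size) are:
  [e] (size 1), [p] (size 2), [p¹⁴] (size 2), [p¹³] (size 2), [p¹²] (size 2), [p⁵] (size 2), [p¹⁰] (size 2), [p⁷] (size 2), [p⁸] (size 1), [q⁻¹] (size 8), [p⁷q⁻¹] (size 8).
Class equation: 1 + 2 + 2 + 2 + 2 + 2 + 2 + 2 + 1 + 8 + 8 = 32 = |G|. So G has 11 conjugacy classes.

Answer: 11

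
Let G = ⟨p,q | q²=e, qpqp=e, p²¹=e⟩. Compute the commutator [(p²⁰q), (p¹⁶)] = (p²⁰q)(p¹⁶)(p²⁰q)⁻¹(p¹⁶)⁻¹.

[(p²⁰q), (p¹⁶)] = (p²⁰q)·(p¹⁶)·(p²⁰q)⁻¹·(p¹⁶)⁻¹.
  (p²⁰q) · (p¹⁶) = p⁴q
  (p⁴q) · (p²⁰q) = p⁵
  (p⁵) · (p⁵) = p¹⁰

Answer: p¹⁰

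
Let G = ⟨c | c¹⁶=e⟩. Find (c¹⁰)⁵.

Compute successive powers of (c¹⁰), reducing at each step:
  (c¹⁰)²: (c¹⁰) · c¹⁰ = c⁴
  (c¹⁰)³: (c⁴) · c¹⁰ = c¹⁴
  (c¹⁰)⁴: (c¹⁴) · c¹⁰ = c⁸
  (c¹⁰)⁵: (c⁸) · c¹⁰ = c²

Answer: c²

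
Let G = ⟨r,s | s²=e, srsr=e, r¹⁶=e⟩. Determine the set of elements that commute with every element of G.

An element z ∈ Z(G) iff z commutes with every generator.
For example r⁸ is central: (r⁸)·r = r⁹ = r·(r⁸); (r⁸)·s = r⁸s = s·(r⁸).
Whereas r ∉ Z(G) since r·s = rs ≠ r¹⁵s = s·r.
Checking each of the 32 elements this way gives Z(G) = {e, r⁸}, of order 2.

Answer: {e, r⁸}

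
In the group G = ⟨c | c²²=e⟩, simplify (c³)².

Compute successive powers of (c³), reducing at each step:
  (c³)²: (c³) · c³ = c⁶

Answer: c⁶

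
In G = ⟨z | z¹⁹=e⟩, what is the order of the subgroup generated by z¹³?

|⟨z¹³⟩| equals the order of z¹³. Compute successive powers until reaching e:
  (z¹³)¹ = z¹³, (z¹³)² = z⁷, (z¹³)³ = z, (z¹³)⁴ = z¹⁴, (z¹³)⁵ = z⁸, (z¹³)⁶ = z², (z¹³)⁷ = z¹⁵, (z¹³)⁸ = z⁹, (z¹³)⁹ = z³, (z¹³)¹⁰ = z¹⁶, (z¹³)¹¹ = z¹⁰, (z¹³)¹² = z⁴, (z¹³)¹³ = z¹⁷, (z¹³)¹⁴ = z¹¹, (z¹³)¹⁵ = z⁵, (z¹³)¹⁶ = z¹⁸, (z¹³)¹⁷ = z¹², (z¹³)¹⁸ = z⁶, (z¹³)¹⁹ = e.
The smallest positive k with (z¹³)ᵏ = e is 19, so |⟨z¹³⟩| = 19.

Answer: 19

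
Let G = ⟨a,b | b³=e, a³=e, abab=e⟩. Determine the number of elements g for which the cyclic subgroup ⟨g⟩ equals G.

⟨g⟩ = G would require ord(g) = |G| = 12, but the maximum element order in G is 3 < 12. So G is not cyclic and no single element generates it: the count is 0.

Answer: 0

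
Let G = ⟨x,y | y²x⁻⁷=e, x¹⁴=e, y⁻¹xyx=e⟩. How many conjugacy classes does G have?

The conjugacy classes (representative and size) are:
  [e] (size 1), [x¹³] (size 2), [x¹²] (size 2), [x¹¹] (size 2), [x⁴] (size 2), [x⁵] (size 2), [x⁸] (size 2), [x⁷] (size 1), [x⁵y⁻¹] (size 7), [x⁵y] (size 7).
Class equation: 1 + 2 + 2 + 2 + 2 + 2 + 2 + 1 + 7 + 7 = 28 = |G|. So G has 10 conjugacy classes.

Answer: 10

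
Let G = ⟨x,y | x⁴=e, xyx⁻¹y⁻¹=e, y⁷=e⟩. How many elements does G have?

Enumerate words in the generators, reducing via the relations: the distinct elements are
  {e, x, y, xy, x², x³, y², y³, y⁴, y⁵, y⁶, xy², xy³, xy⁴, xy⁵, xy⁶, x²y, x³y, x²y², x²y³, x²y⁴, x²y⁵, x²y⁶, x³y², x³y³, x³y⁴, x³y⁵, x³y⁶}.
No further products give new elements, so |G| = 28.

Answer: 28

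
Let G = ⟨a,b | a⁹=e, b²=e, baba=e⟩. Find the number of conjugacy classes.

The conjugacy classes (representative and size) are:
  [e] (size 1), [a⁸] (size 2), [a⁷] (size 2), [a⁶] (size 2), [a⁵] (size 2), [a⁴b] (size 9).
Class equation: 1 + 2 + 2 + 2 + 2 + 9 = 18 = |G|. So G has 6 conjugacy classes.

Answer: 6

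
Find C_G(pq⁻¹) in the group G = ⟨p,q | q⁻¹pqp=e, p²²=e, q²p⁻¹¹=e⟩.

⟨pq⁻¹⟩ ⊆ C_G(pq⁻¹) since powers of pq⁻¹ commute with pq⁻¹; so |C_G(pq⁻¹)| ≥ |⟨pq⁻¹⟩| = 4.
By orbit–stabilizer, |C_G(pq⁻¹)| = |G| / |conj. class of pq⁻¹| = 44 / 11 = 4.
The 4 elements commuting with pq⁻¹ are {e, p¹¹, pq, pq⁻¹}.

Answer: {e, p¹¹, pq, pq⁻¹}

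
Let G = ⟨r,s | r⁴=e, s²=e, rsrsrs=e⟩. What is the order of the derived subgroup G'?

G' = [G, G] is generated by all commutators. The generator-pair commutators are: [r, s] = r²sr.
The subgroup they normally generate is {e, r², rs, sr³, r²sr, r³s, r²sr³, sr, rsr², sr²s, r²sr²s, r³sr²}, of order 12.
Check: |G/G'| = 24/12 = 2 is the order of the abelianisation.

Answer: 12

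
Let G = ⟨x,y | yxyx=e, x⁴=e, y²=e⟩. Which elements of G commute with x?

⟨x⟩ ⊆ C_G(x) since powers of x commute with x; so |C_G(x)| ≥ |⟨x⟩| = 4.
By orbit–stabilizer, |C_G(x)| = |G| / |conj. class of x| = 8 / 2 = 4.
The 4 elements commuting with x are {e, x, x², x³}.

Answer: {e, x, x², x³}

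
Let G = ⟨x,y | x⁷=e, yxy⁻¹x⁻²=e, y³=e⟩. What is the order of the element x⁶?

Compute successive powers until reaching e:
  (x⁶)¹ = x⁶, (x⁶)² = x⁵, (x⁶)³ = x⁴, (x⁶)⁴ = x³, (x⁶)⁵ = x², (x⁶)⁶ = x, (x⁶)⁷ = e.
The smallest positive k with (x⁶)ᵏ = e is 7.

Answer: 7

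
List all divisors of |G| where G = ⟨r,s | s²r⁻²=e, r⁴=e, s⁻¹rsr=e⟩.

|G| = 8 = 2³. By Lagrange's theorem the order of any subgroup divides 8; the divisors of 8 are 1, 2, 4, 8.

Answer: 1, 2, 4, 8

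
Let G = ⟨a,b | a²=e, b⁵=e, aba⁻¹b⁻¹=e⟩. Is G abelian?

Each pair of generators commutes: a·b = ab = b·a. Since the generators pairwise commute, every element of G commutes with every other, so G is abelian.

Answer: Yes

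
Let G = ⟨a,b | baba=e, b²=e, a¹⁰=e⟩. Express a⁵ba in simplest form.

Multiply left to right, reducing at each step:
  (a⁵) · b = a⁵b
  (a⁵b) · a = a⁴b

Answer: a⁴b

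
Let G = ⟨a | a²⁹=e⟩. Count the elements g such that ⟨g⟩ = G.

G is cyclic of order 29. An element generates G iff its order is 29, and a cyclic group of order 29 has exactly φ(29) = 28 such elements.

Answer: 28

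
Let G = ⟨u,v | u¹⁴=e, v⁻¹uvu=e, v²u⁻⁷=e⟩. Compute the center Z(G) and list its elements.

An element z ∈ Z(G) iff z commutes with every generator.
For example u⁷ is central: (u⁷)·u = u⁸ = u·(u⁷); (u⁷)·v = v⁻¹ = v·(u⁷).
Whereas u ∉ Z(G) since u·v = uv ≠ u⁶v⁻¹ = v·u.
Checking each of the 28 elements this way gives Z(G) = {e, u⁷}, of order 2.

Answer: {e, u⁷}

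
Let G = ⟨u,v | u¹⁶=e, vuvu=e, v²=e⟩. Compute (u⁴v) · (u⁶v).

Compute (u⁴v) · (u⁶v) by multiplying left to right and reducing via the relations at each step:
  (u⁴v) · u⁶ = u¹⁴v
  (u¹⁴v) · v = u¹⁴

Answer: u¹⁴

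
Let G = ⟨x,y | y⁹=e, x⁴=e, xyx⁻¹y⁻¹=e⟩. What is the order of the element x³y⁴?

Compute successive powers until reaching e:
  (x³y⁴)¹ = x³y⁴, (x³y⁴)² = x²y⁸, (x³y⁴)³ = xy³, (x³y⁴)⁴ = y⁷, (x³y⁴)⁵ = x³y², (x³y⁴)⁶ = x²y⁶, (x³y⁴)⁷ = xy, (x³y⁴)⁸ = y⁵, (x³y⁴)⁹ = x³, (x³y⁴)¹⁰ = x²y⁴, (x³y⁴)¹¹ = xy⁸, (x³y⁴)¹² = y³, (x³y⁴)¹³ = x³y⁷, (x³y⁴)¹⁴ = x²y², (x³y⁴)¹⁵ = xy⁶, (x³y⁴)¹⁶ = y, (x³y⁴)¹⁷ = x³y⁵, (x³y⁴)¹⁸ = x², (x³y⁴)¹⁹ = xy⁴, (x³y⁴)²⁰ = y⁸, (x³y⁴)²¹ = x³y³, (x³y⁴)²² = x²y⁷, (x³y⁴)²³ = xy², (x³y⁴)²⁴ = y⁶, (x³y⁴)²⁵ = x³y, (x³y⁴)²⁶ = x²y⁵, (x³y⁴)²⁷ = x, (x³y⁴)²⁸ = y⁴, (x³y⁴)²⁹ = x³y⁸, (x³y⁴)³⁰ = x²y³, (x³y⁴)³¹ = xy⁷, (x³y⁴)³² = y², (x³y⁴)³³ = x³y⁶, (x³y⁴)³⁴ = x²y, (x³y⁴)³⁵ = xy⁵, (x³y⁴)³⁶ = e.
The smallest positive k with (x³y⁴)ᵏ = e is 36.

Answer: 36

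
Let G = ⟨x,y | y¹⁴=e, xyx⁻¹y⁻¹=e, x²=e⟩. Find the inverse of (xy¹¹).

The order of (xy¹¹) is 14 (smallest k with (xy¹¹)ᵏ = e), so (xy¹¹)⁻¹ = (xy¹¹)¹³ = xy³.
Check: (xy¹¹) · (xy³) → (xy¹¹) · x = y¹¹;   (y¹¹) · y³ = e, giving e as required.

Answer: xy³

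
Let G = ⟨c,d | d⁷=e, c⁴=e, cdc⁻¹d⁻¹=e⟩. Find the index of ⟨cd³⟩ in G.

First find ord(cd³) by computing successive powers:
  (cd³)¹ = cd³, (cd³)² = c²d⁶, (cd³)³ = c³d², (cd³)⁴ = d⁵, (cd³)⁵ = cd, (cd³)⁶ = c²d⁴, (cd³)⁷ = c³, (cd³)⁸ = d³, (cd³)⁹ = cd⁶, (cd³)¹⁰ = c²d², (cd³)¹¹ = c³d⁵, (cd³)¹² = d, (cd³)¹³ = cd⁴, (cd³)¹⁴ = c², (cd³)¹⁵ = c³d³, (cd³)¹⁶ = d⁶, (cd³)¹⁷ = cd², (cd³)¹⁸ = c²d⁵, (cd³)¹⁹ = c³d, (cd³)²⁰ = d⁴, (cd³)²¹ = c, (cd³)²² = c²d³, (cd³)²³ = c³d⁶, (cd³)²⁴ = d², (cd³)²⁵ = cd⁵, (cd³)²⁶ = c²d, (cd³)²⁷ = c³d⁴, (cd³)²⁸ = e.
So |⟨cd³⟩| = ord(cd³) = 28. With |G| = 28, by Lagrange [G : ⟨cd³⟩] = 28/28 = 1.

Answer: 1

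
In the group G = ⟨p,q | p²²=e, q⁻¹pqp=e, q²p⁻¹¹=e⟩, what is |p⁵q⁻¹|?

Compute successive powers until reaching e:
  (p⁵q⁻¹)¹ = p⁵q⁻¹, (p⁵q⁻¹)² = p¹¹, (p⁵q⁻¹)³ = p⁵q, (p⁵q⁻¹)⁴ = e.
The smallest positive k with (p⁵q⁻¹)ᵏ = e is 4.

Answer: 4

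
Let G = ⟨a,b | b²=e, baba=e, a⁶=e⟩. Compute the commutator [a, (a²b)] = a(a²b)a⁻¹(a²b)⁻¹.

[a, (a²b)] = a·(a²b)·a⁻¹·(a²b)⁻¹.
  a · (a²b) = a³b
  (a³b) · (a⁵) = a⁴b
  (a⁴b) · (a²b) = a²

Answer: a²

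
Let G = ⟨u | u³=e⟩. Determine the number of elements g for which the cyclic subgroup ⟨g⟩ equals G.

G is cyclic of order 3. An element generates G iff its order is 3, and a cyclic group of order 3 has exactly φ(3) = 2 such elements.

Answer: 2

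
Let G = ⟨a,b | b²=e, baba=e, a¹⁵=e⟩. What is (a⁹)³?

Compute successive powers of (a⁹), reducing at each step:
  (a⁹)²: (a⁹) · a⁹ = a³
  (a⁹)³: (a³) · a⁹ = a¹²

Answer: a¹²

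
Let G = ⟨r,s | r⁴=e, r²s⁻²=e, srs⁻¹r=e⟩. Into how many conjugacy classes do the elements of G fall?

The conjugacy classes (representative and size) are:
  [e] (size 1), [r³] (size 2), [r²] (size 1), [s⁻¹] (size 2), [rs] (size 2).
Class equation: 1 + 2 + 1 + 2 + 2 = 8 = |G|. So G has 5 conjugacy classes.

Answer: 5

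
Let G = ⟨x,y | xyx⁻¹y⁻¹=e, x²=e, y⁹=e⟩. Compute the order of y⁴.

Compute successive powers until reaching e:
  (y⁴)¹ = y⁴, (y⁴)² = y⁸, (y⁴)³ = y³, (y⁴)⁴ = y⁷, (y⁴)⁵ = y², (y⁴)⁶ = y⁶, (y⁴)⁷ = y, (y⁴)⁸ = y⁵, (y⁴)⁹ = e.
The smallest positive k with (y⁴)ᵏ = e is 9.

Answer: 9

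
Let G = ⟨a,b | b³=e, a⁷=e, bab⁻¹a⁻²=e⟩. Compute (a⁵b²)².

Compute successive powers of (a⁵b²), reducing at each step:
  (a⁵b²)²: (a⁵b²) · a⁵ = a⁴b²;   (a⁴b²) · b² = a⁴b

Answer: a⁴b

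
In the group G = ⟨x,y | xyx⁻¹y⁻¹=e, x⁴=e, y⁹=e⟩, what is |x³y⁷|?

Compute successive powers until reaching e:
  (x³y⁷)¹ = x³y⁷, (x³y⁷)² = x²y⁵, (x³y⁷)³ = xy³, (x³y⁷)⁴ = y, (x³y⁷)⁵ = x³y⁸, (x³y⁷)⁶ = x²y⁶, (x³y⁷)⁷ = xy⁴, (x³y⁷)⁸ = y², (x³y⁷)⁹ = x³, (x³y⁷)¹⁰ = x²y⁷, (x³y⁷)¹¹ = xy⁵, (x³y⁷)¹² = y³, (x³y⁷)¹³ = x³y, (x³y⁷)¹⁴ = x²y⁸, (x³y⁷)¹⁵ = xy⁶, (x³y⁷)¹⁶ = y⁴, (x³y⁷)¹⁷ = x³y², (x³y⁷)¹⁸ = x², (x³y⁷)¹⁹ = xy⁷, (x³y⁷)²⁰ = y⁵, (x³y⁷)²¹ = x³y³, (x³y⁷)²² = x²y, (x³y⁷)²³ = xy⁸, (x³y⁷)²⁴ = y⁶, (x³y⁷)²⁵ = x³y⁴, (x³y⁷)²⁶ = x²y², (x³y⁷)²⁷ = x, (x³y⁷)²⁸ = y⁷, (x³y⁷)²⁹ = x³y⁵, (x³y⁷)³⁰ = x²y³, (x³y⁷)³¹ = xy, (x³y⁷)³² = y⁸, (x³y⁷)³³ = x³y⁶, (x³y⁷)³⁴ = x²y⁴, (x³y⁷)³⁵ = xy², (x³y⁷)³⁶ = e.
The smallest positive k with (x³y⁷)ᵏ = e is 36.

Answer: 36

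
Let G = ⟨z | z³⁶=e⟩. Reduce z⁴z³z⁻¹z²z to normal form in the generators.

Multiply left to right, reducing at each step:
  (z⁴) · z³ = z⁷
  (z⁷) · z⁻¹ = z⁶
  (z⁶) · z² = z⁸
  (z⁸) · z = z⁹

Answer: z⁹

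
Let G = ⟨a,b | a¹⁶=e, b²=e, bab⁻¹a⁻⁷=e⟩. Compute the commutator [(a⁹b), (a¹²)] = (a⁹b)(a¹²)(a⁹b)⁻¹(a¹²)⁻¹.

[(a⁹b), (a¹²)] = (a⁹b)·(a¹²)·(a⁹b)⁻¹·(a¹²)⁻¹.
  (a⁹b) · (a¹²) = a¹³b
  (a¹³b) · (ab) = a⁴
  (a⁴) · (a⁴) = a⁸

Answer: a⁸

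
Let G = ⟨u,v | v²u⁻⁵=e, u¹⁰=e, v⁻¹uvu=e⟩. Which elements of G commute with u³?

⟨u³⟩ ⊆ C_G(u³) since powers of u³ commute with u³; so |C_G(u³)| ≥ |⟨u³⟩| = 10.
By orbit–stabilizer, |C_G(u³)| = |G| / |conj. class of u³| = 20 / 2 = 10.
The 10 elements commuting with u³ are {e, u, u², u³, u⁴, u⁵, u⁶, u⁷, u⁸, u⁹}.

Answer: {e, u, u², u³, u⁴, u⁵, u⁶, u⁷, u⁸, u⁹}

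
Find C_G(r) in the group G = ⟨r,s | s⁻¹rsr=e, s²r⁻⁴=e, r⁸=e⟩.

⟨r⟩ ⊆ C_G(r) since powers of r commute with r; so |C_G(r)| ≥ |⟨r⟩| = 8.
By orbit–stabilizer, |C_G(r)| = |G| / |conj. class of r| = 16 / 2 = 8.
The 8 elements commuting with r are {e, r, r², r³, r⁴, r⁵, r⁶, r⁷}.

Answer: {e, r, r², r³, r⁴, r⁵, r⁶, r⁷}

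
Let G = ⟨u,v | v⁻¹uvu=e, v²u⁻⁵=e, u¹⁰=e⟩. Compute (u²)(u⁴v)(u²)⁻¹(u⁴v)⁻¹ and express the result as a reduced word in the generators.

[(u²), (u⁴v)] = (u²)·(u⁴v)·(u²)⁻¹·(u⁴v)⁻¹.
  (u²) · (u⁴v) = uv⁻¹
  (uv⁻¹) · (u⁸) = u³v⁻¹
  (u³v⁻¹) · (u⁴v⁻¹) = u⁴

Answer: u⁴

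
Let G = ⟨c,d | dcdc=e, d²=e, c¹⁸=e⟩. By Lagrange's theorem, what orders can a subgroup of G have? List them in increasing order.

|G| = 36 = 2² · 3². By Lagrange's theorem the order of any subgroup divides 36; the divisors of 36 are 1, 2, 3, 4, 6, 9, 12, 18, 36.

Answer: 1, 2, 3, 4, 6, 9, 12, 18, 36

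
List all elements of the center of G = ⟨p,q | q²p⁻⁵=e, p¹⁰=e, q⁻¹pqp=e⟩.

An element z ∈ Z(G) iff z commutes with every generator.
For example p⁵ is central: (p⁵)·p = p⁶ = p·(p⁵); (p⁵)·q = q⁻¹ = q·(p⁵).
Whereas p ∉ Z(G) since p·q = pq ≠ p⁴q⁻¹ = q·p.
Checking each of the 20 elements this way gives Z(G) = {e, p⁵}, of order 2.

Answer: {e, p⁵}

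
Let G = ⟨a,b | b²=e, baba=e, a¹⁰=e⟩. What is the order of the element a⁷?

Compute successive powers until reaching e:
  (a⁷)¹ = a⁷, (a⁷)² = a⁴, (a⁷)³ = a, (a⁷)⁴ = a⁸, (a⁷)⁵ = a⁵, (a⁷)⁶ = a², (a⁷)⁷ = a⁹, (a⁷)⁸ = a⁶, (a⁷)⁹ = a³, (a⁷)¹⁰ = e.
The smallest positive k with (a⁷)ᵏ = e is 10.

Answer: 10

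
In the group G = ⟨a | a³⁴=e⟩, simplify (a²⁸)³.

Compute successive powers of (a²⁸), reducing at each step:
  (a²⁸)²: (a²⁸) · a²⁸ = a²²
  (a²⁸)³: (a²²) · a²⁸ = a¹⁶

Answer: a¹⁶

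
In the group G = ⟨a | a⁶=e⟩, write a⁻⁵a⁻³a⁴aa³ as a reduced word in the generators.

Multiply left to right, reducing at each step:
  a · a⁻³ = a⁴
  (a⁴) · a⁴ = a²
  (a²) · a = a³
  (a³) · a³ = e

Answer: e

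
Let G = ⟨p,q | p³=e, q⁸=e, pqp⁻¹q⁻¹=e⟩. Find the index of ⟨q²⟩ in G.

First find ord(q²) by computing successive powers:
  (q²)¹ = q², (q²)² = q⁴, (q²)³ = q⁶, (q²)⁴ = e.
So |⟨q²⟩| = ord(q²) = 4. With |G| = 24, by Lagrange [G : ⟨q²⟩] = 24/4 = 6.

Answer: 6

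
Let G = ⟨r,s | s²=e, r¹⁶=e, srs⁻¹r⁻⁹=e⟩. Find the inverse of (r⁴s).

The order of (r⁴s) is 4 (smallest k with (r⁴s)ᵏ = e), so (r⁴s)⁻¹ = (r⁴s)³ = r¹²s.
Check: (r⁴s) · (r¹²s) → (r⁴s) · r¹² = s;   s · s = e, giving e as required.

Answer: r¹²s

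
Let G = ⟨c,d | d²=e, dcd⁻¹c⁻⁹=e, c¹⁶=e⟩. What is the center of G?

An element z ∈ Z(G) iff z commutes with every generator.
For example c² is central: (c²)·c = c³ = c·(c²); (c²)·d = c²d = d·(c²).
Whereas c ∉ Z(G) since c·d = cd ≠ c⁹d = d·c.
Checking each of the 32 elements this way gives Z(G) = {e, c², c⁴, c⁶, c⁸, c¹⁰, c¹², c¹⁴}, of order 8.

Answer: {e, c², c⁴, c⁶, c⁸, c¹⁰, c¹², c¹⁴}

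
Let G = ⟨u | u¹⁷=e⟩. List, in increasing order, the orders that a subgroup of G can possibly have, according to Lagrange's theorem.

|G| = 17 = 17. By Lagrange's theorem the order of any subgroup divides 17; the divisors of 17 are 1, 17.

Answer: 1, 17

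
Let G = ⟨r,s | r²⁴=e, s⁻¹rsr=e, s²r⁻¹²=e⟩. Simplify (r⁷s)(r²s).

Compute (r⁷s) · (r²s) by multiplying left to right and reducing via the relations at each step:
  (r⁷s) · r² = r⁵s
  (r⁵s) · s = r¹⁷

Answer: r¹⁷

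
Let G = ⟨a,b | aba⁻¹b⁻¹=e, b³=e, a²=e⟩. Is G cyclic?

|G| = 6. The element ab has order 6 (its powers give 6 distinct elements), so ⟨ab⟩ = G and G is cyclic.

Answer: Yes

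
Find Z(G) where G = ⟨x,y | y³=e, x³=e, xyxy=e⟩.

An element z ∈ Z(G) iff z commutes with every generator.
For example e is central: e·x = x = x·e; e·y = y = y·e.
Whereas x ∉ Z(G) since x·y = xy ≠ x²y² = y·x.
Checking each of the 12 elements this way gives Z(G) = {e}, of order 1.

Answer: {e}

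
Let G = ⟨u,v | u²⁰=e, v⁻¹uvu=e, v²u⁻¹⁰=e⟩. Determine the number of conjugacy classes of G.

The conjugacy classes (representative and size) are:
  [e] (size 1), [u] (size 2), [u²] (size 2), [u³] (size 2), [u⁴] (size 2), [u⁵] (size 2), [u¹⁴] (size 2), [u⁷] (size 2), [u⁸] (size 2), [u¹¹] (size 2), [u¹⁰] (size 1), [u²v⁻¹] (size 10), [u⁹v] (size 10).
Class equation: 1 + 2 + 2 + 2 + 2 + 2 + 2 + 2 + 2 + 2 + 1 + 10 + 10 = 40 = |G|. So G has 13 conjugacy classes.

Answer: 13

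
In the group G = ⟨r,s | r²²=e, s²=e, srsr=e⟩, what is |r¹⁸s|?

Compute successive powers until reaching e:
  (r¹⁸s)¹ = r¹⁸s, (r¹⁸s)² = e.
The smallest positive k with (r¹⁸s)ᵏ = e is 2.

Answer: 2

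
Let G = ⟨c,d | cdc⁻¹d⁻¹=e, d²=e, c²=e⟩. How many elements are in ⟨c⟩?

|⟨c⟩| equals the order of c. Compute successive powers until reaching e:
  c¹ = c, c² = e.
The smallest positive k with cᵏ = e is 2, so |⟨c⟩| = 2.

Answer: 2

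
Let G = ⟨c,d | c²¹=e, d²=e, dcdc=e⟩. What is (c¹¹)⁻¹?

The order of (c¹¹) is 21 (smallest k with (c¹¹)ᵏ = e), so (c¹¹)⁻¹ = (c¹¹)²⁰ = c¹⁰.
Check: (c¹¹) · (c¹⁰) → (c¹¹) · c¹⁰ = e, giving e as required.

Answer: c¹⁰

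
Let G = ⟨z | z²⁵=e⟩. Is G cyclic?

|G| = 25. The element z has order 25 (its powers give 25 distinct elements), so ⟨z⟩ = G and G is cyclic.

Answer: Yes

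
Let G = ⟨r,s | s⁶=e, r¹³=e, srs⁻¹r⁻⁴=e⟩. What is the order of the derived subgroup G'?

G' = [G, G] is generated by all commutators. The generator-pair commutators are: [r, s] = r¹⁰.
The subgroup they normally generate is {e, r, r², r³, r⁴, r⁵, r⁶, r⁷, r⁸, r⁹, r¹⁰, r¹¹, r¹²}, of order 13.
Check: |G/G'| = 78/13 = 6 is the order of the abelianisation.

Answer: 13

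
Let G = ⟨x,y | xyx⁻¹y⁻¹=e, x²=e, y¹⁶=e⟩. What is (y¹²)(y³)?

Compute (y¹²) · (y³) by multiplying left to right and reducing via the relations at each step:
  (y¹²) · y³ = y¹⁵

Answer: y¹⁵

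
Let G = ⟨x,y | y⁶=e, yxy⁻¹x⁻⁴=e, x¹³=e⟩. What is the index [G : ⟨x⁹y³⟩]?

First find ord(x⁹y³) by computing successive powers:
  (x⁹y³)¹ = x⁹y³, (x⁹y³)² = e.
So |⟨x⁹y³⟩| = ord(x⁹y³) = 2. With |G| = 78, by Lagrange [G : ⟨x⁹y³⟩] = 78/2 = 39.

Answer: 39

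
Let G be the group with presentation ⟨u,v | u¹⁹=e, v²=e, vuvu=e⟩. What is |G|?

Enumerate words in the generators, reducing via the relations: the distinct elements are
  {e, u, v, uv, u², u³, u⁴, u⁵, u⁶, u⁷, u⁸, u⁹, u²v, u³v, u¹², u¹³, u¹¹, u¹⁰, u¹⁴, u¹⁵, u¹⁶, u¹⁷, u¹⁸, u⁴v, u⁵v, u⁶v, u⁷v, u⁸v, u⁹v, u¹²v, u¹³v, u¹¹v, u¹⁰v, u¹⁴v, u¹⁵v, u¹⁶v, u¹⁷v, u¹⁸v}.
No further products give new elements, so |G| = 38.

Answer: 38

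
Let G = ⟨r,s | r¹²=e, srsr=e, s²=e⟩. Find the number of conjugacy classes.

The conjugacy classes (representative and size) are:
  [e] (size 1), [r¹¹] (size 2), [r²] (size 2), [r⁹] (size 2), [r⁴] (size 2), [r⁵] (size 2), [r⁶] (size 1), [s] (size 6), [rs] (size 6).
Class equation: 1 + 2 + 2 + 2 + 2 + 2 + 1 + 6 + 6 = 24 = |G|. So G has 9 conjugacy classes.

Answer: 9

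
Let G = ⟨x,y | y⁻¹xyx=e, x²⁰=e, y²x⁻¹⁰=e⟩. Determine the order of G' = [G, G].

G' = [G, G] is generated by all commutators. The generator-pair commutators are: [x, y] = x².
The subgroup they normally generate is {e, x², x⁴, x⁶, x⁸, x¹⁰, x¹², x¹⁴, x¹⁶, x¹⁸}, of order 10.
Check: |G/G'| = 40/10 = 4 is the order of the abelianisation.

Answer: 10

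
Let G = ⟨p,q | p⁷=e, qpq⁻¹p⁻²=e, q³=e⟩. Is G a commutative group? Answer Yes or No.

p·q = pq but q·p = p²q, so p·q ≠ q·p and G is not abelian.

Answer: No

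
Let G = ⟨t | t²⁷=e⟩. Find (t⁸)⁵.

Compute successive powers of (t⁸), reducing at each step:
  (t⁸)²: (t⁸) · t⁸ = t¹⁶
  (t⁸)³: (t¹⁶) · t⁸ = t²⁴
  (t⁸)⁴: (t²⁴) · t⁸ = t⁵
  (t⁸)⁵: (t⁵) · t⁸ = t¹³

Answer: t¹³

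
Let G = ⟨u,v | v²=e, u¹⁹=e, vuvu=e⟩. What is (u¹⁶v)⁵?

Compute successive powers of (u¹⁶v), reducing at each step:
  (u¹⁶v)²: (u¹⁶v) · u¹⁶ = v;   v · v = e
  (u¹⁶v)³: e · u¹⁶ = u¹⁶;   (u¹⁶) · v = u¹⁶v
  (u¹⁶v)⁴: (u¹⁶v) · u¹⁶ = v;   v · v = e
  (u¹⁶v)⁵: e · u¹⁶ = u¹⁶;   (u¹⁶) · v = u¹⁶v

Answer: u¹⁶v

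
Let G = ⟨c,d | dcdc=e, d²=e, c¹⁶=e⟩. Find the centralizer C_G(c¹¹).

⟨c¹¹⟩ ⊆ C_G(c¹¹) since powers of c¹¹ commute with c¹¹; so |C_G(c¹¹)| ≥ |⟨c¹¹⟩| = 16.
By orbit–stabilizer, |C_G(c¹¹)| = |G| / |conj. class of c¹¹| = 32 / 2 = 16.
The 16 elements commuting with c¹¹ are {e, c, c², c³, c⁴, c⁵, c⁶, c⁷, c⁸, c⁹, c¹⁰, c¹¹, c¹², c¹³, c¹⁴, c¹⁵}.

Answer: {e, c, c², c³, c⁴, c⁵, c⁶, c⁷, c⁸, c⁹, c¹⁰, c¹¹, c¹², c¹³, c¹⁴, c¹⁵}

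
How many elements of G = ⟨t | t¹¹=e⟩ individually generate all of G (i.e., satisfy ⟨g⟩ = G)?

G is cyclic of order 11. An element generates G iff its order is 11, and a cyclic group of order 11 has exactly φ(11) = 10 such elements.

Answer: 10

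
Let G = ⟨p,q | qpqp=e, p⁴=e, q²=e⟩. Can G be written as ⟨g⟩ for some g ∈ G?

Every cyclic group is abelian. But p·q = pq while q·p = p³q, so p·q ≠ q·p and G is not abelian. Hence G is not cyclic.

Answer: No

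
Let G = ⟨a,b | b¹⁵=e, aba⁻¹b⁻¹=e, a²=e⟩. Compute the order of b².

Compute successive powers until reaching e:
  (b²)¹ = b², (b²)² = b⁴, (b²)³ = b⁶, (b²)⁴ = b⁸, (b²)⁵ = b¹⁰, (b²)⁶ = b¹², (b²)⁷ = b¹⁴, (b²)⁸ = b, (b²)⁹ = b³, (b²)¹⁰ = b⁵, (b²)¹¹ = b⁷, (b²)¹² = b⁹, (b²)¹³ = b¹¹, (b²)¹⁴ = b¹³, (b²)¹⁵ = e.
The smallest positive k with (b²)ᵏ = e is 15.

Answer: 15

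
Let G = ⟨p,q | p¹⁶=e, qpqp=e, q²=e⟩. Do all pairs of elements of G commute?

p·q = pq but q·p = p¹⁵q, so p·q ≠ q·p and G is not abelian.

Answer: No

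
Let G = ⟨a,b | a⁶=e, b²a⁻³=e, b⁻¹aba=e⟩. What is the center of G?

An element z ∈ Z(G) iff z commutes with every generator.
For example a³ is central: (a³)·a = a⁴ = a·(a³); (a³)·b = b⁻¹ = b·(a³).
Whereas a ∉ Z(G) since a·b = ab ≠ a²b⁻¹ = b·a.
Checking each of the 12 elements this way gives Z(G) = {e, a³}, of order 2.

Answer: {e, a³}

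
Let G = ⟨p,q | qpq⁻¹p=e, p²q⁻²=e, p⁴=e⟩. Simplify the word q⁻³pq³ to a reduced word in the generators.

Multiply left to right, reducing at each step:
  q · p = pq⁻¹
  (pq⁻¹) · q³ = p³

Answer: p³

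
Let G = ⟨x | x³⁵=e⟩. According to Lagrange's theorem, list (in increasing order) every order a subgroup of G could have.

|G| = 35 = 5 · 7. By Lagrange's theorem the order of any subgroup divides 35; the divisors of 35 are 1, 5, 7, 35.

Answer: 1, 5, 7, 35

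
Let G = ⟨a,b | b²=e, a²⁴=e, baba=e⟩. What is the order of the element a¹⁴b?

Compute successive powers until reaching e:
  (a¹⁴b)¹ = a¹⁴b, (a¹⁴b)² = e.
The smallest positive k with (a¹⁴b)ᵏ = e is 2.

Answer: 2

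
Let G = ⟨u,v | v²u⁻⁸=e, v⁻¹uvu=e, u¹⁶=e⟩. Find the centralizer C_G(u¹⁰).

⟨u¹⁰⟩ ⊆ C_G(u¹⁰) since powers of u¹⁰ commute with u¹⁰; so |C_G(u¹⁰)| ≥ |⟨u¹⁰⟩| = 8.
By orbit–stabilizer, |C_G(u¹⁰)| = |G| / |conj. class of u¹⁰| = 32 / 2 = 16.
The 16 elements commuting with u¹⁰ are {e, u, u², u³, u⁴, u⁵, u⁶, u⁷, u⁸, u⁹, u¹⁰, u¹¹, u¹², u¹³, u¹⁴, u¹⁵}.

Answer: {e, u, u², u³, u⁴, u⁵, u⁶, u⁷, u⁸, u⁹, u¹⁰, u¹¹, u¹², u¹³, u¹⁴, u¹⁵}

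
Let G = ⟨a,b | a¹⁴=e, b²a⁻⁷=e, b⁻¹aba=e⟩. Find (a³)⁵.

Compute successive powers of (a³), reducing at each step:
  (a³)²: (a³) · a³ = a⁶
  (a³)³: (a⁶) · a³ = a⁹
  (a³)⁴: (a⁹) · a³ = a¹²
  (a³)⁵: (a¹²) · a³ = a

Answer: a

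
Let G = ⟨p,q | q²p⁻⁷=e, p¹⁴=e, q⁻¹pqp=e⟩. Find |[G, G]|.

G' = [G, G] is generated by all commutators. The generator-pair commutators are: [p, q] = p².
The subgroup they normally generate is {e, p², p⁴, p⁶, p⁸, p¹⁰, p¹²}, of order 7.
Check: |G/G'| = 28/7 = 4 is the order of the abelianisation.

Answer: 7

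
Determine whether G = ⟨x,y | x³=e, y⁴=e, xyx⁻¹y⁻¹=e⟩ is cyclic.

|G| = 12. The element xy has order 12 (its powers give 12 distinct elements), so ⟨xy⟩ = G and G is cyclic.

Answer: Yes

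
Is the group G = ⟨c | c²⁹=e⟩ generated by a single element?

|G| = 29. The element c has order 29 (its powers give 29 distinct elements), so ⟨c⟩ = G and G is cyclic.

Answer: Yes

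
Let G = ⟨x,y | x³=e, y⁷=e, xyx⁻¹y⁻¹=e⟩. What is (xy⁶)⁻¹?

The order of (xy⁶) is 21 (smallest k with (xy⁶)ᵏ = e), so (xy⁶)⁻¹ = (xy⁶)²⁰ = x²y.
Check: (xy⁶) · (x²y) → (xy⁶) · x² = y⁶;   (y⁶) · y = e, giving e as required.

Answer: x²y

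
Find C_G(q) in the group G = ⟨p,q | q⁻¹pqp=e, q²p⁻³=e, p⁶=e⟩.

⟨q⟩ ⊆ C_G(q) since powers of q commute with q; so |C_G(q)| ≥ |⟨q⟩| = 4.
By orbit–stabilizer, |C_G(q)| = |G| / |conj. class of q| = 12 / 3 = 4.
The 4 elements commuting with q are {e, p³, q, q⁻¹}.

Answer: {e, p³, q, q⁻¹}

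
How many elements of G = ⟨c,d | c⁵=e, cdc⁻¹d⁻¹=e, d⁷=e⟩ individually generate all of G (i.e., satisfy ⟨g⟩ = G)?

G is cyclic of order 35. An element generates G iff its order is 35, and a cyclic group of order 35 has exactly φ(35) = 24 such elements.

Answer: 24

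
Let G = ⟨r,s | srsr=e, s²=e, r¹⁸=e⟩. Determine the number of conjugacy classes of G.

The conjugacy classes (representative and size) are:
  [e] (size 1), [r] (size 2), [r²] (size 2), [r³] (size 2), [r¹⁴] (size 2), [r⁵] (size 2), [r¹²] (size 2), [r⁷] (size 2), [r¹⁰] (size 2), [r⁹] (size 1), [r¹⁰s] (size 9), [rs] (size 9).
Class equation: 1 + 2 + 2 + 2 + 2 + 2 + 2 + 2 + 2 + 1 + 9 + 9 = 36 = |G|. So G has 12 conjugacy classes.

Answer: 12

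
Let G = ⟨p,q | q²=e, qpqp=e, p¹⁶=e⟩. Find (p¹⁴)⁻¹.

The order of (p¹⁴) is 8 (smallest k with (p¹⁴)ᵏ = e), so (p¹⁴)⁻¹ = (p¹⁴)⁷ = p².
Check: (p¹⁴) · (p²) → (p¹⁴) · p² = e, giving e as required.

Answer: p²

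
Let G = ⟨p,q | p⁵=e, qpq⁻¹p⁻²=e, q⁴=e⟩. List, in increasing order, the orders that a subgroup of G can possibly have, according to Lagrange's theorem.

|G| = 20 = 2² · 5. By Lagrange's theorem the order of any subgroup divides 20; the divisors of 20 are 1, 2, 4, 5, 10, 20.

Answer: 1, 2, 4, 5, 10, 20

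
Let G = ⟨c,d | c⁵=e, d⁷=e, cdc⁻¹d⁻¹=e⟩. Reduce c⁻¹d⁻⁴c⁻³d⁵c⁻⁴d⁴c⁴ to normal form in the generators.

Multiply left to right, reducing at each step:
  (c⁴) · d⁻⁴ = c⁴d³
  (c⁴d³) · c⁻³ = cd³
  (cd³) · d⁵ = cd
  (cd) · c⁻⁴ = c²d
  (c²d) · d⁴ = c²d⁵
  (c²d⁵) · c⁴ = cd⁵

Answer: cd⁵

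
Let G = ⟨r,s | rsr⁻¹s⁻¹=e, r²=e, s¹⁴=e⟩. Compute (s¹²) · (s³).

Compute (s¹²) · (s³) by multiplying left to right and reducing via the relations at each step:
  (s¹²) · s³ = s

Answer: s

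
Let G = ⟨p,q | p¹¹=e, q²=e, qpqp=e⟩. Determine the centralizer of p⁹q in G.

⟨p⁹q⟩ ⊆ C_G(p⁹q) since powers of p⁹q commute with p⁹q; so |C_G(p⁹q)| ≥ |⟨p⁹q⟩| = 2.
By orbit–stabilizer, |C_G(p⁹q)| = |G| / |conj. class of p⁹q| = 22 / 11 = 2.
The 2 elements commuting with p⁹q are {e, p⁹q}.

Answer: {e, p⁹q}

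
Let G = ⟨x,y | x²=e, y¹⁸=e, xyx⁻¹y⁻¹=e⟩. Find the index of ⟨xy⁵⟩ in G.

First find ord(xy⁵) by computing successive powers:
  (xy⁵)¹ = xy⁵, (xy⁵)² = y¹⁰, (xy⁵)³ = xy¹⁵, (xy⁵)⁴ = y², (xy⁵)⁵ = xy⁷, (xy⁵)⁶ = y¹², (xy⁵)⁷ = xy¹⁷, (xy⁵)⁸ = y⁴, (xy⁵)⁹ = xy⁹, (xy⁵)¹⁰ = y¹⁴, (xy⁵)¹¹ = xy, (xy⁵)¹² = y⁶, (xy⁵)¹³ = xy¹¹, (xy⁵)¹⁴ = y¹⁶, (xy⁵)¹⁵ = xy³, (xy⁵)¹⁶ = y⁸, (xy⁵)¹⁷ = xy¹³, (xy⁵)¹⁸ = e.
So |⟨xy⁵⟩| = ord(xy⁵) = 18. With |G| = 36, by Lagrange [G : ⟨xy⁵⟩] = 36/18 = 2.

Answer: 2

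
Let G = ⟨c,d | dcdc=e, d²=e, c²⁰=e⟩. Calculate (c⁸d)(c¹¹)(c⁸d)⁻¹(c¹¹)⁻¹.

[(c⁸d), (c¹¹)] = (c⁸d)·(c¹¹)·(c⁸d)⁻¹·(c¹¹)⁻¹.
  (c⁸d) · (c¹¹) = c¹⁷d
  (c¹⁷d) · (c⁸d) = c⁹
  (c⁹) · (c⁹) = c¹⁸

Answer: c¹⁸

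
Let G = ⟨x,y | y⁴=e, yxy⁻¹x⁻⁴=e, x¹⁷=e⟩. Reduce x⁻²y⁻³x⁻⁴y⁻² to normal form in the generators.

Multiply left to right, reducing at each step:
  (x¹⁵) · y⁻³ = x¹⁵y
  (x¹⁵y) · x⁻⁴ = x¹⁶y
  (x¹⁶y) · y⁻² = x¹⁶y³

Answer: x¹⁶y³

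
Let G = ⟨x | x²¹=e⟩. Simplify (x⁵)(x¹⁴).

Compute (x⁵) · (x¹⁴) by multiplying left to right and reducing via the relations at each step:
  (x⁵) · x¹⁴ = x¹⁹

Answer: x¹⁹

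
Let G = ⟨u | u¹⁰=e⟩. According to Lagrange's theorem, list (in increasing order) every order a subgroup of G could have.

|G| = 10 = 2 · 5. By Lagrange's theorem the order of any subgroup divides 10; the divisors of 10 are 1, 2, 5, 10.

Answer: 1, 2, 5, 10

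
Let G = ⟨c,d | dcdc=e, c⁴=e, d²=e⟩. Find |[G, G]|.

G' = [G, G] is generated by all commutators. The generator-pair commutators are: [c, d] = c².
The subgroup they normally generate is {e, c²}, of order 2.
Check: |G/G'| = 8/2 = 4 is the order of the abelianisation.

Answer: 2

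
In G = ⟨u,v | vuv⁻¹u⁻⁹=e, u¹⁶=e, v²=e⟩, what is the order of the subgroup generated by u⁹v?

|⟨u⁹v⟩| equals the order of u⁹v. Compute successive powers until reaching e:
  (u⁹v)¹ = u⁹v, (u⁹v)² = u¹⁰, (u⁹v)³ = u³v, (u⁹v)⁴ = u⁴, (u⁹v)⁵ = u¹³v, (u⁹v)⁶ = u¹⁴, (u⁹v)⁷ = u⁷v, (u⁹v)⁸ = u⁸, (u⁹v)⁹ = uv, (u⁹v)¹⁰ = u², (u⁹v)¹¹ = u¹¹v, (u⁹v)¹² = u¹², (u⁹v)¹³ = u⁵v, (u⁹v)¹⁴ = u⁶, (u⁹v)¹⁵ = u¹⁵v, (u⁹v)¹⁶ = e.
The smallest positive k with (u⁹v)ᵏ = e is 16, so |⟨u⁹v⟩| = 16.

Answer: 16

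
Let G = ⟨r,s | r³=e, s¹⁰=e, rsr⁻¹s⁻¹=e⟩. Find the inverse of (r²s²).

The order of (r²s²) is 15 (smallest k with (r²s²)ᵏ = e), so (r²s²)⁻¹ = (r²s²)¹⁴ = rs⁸.
Check: (r²s²) · (rs⁸) → (r²s²) · r = s²;   (s²) · s⁸ = e, giving e as required.

Answer: rs⁸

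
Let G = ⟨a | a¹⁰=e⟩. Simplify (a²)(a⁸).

Compute (a²) · (a⁸) by multiplying left to right and reducing via the relations at each step:
  (a²) · a⁸ = e

Answer: e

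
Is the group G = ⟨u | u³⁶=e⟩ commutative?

G has a single generator, so G is cyclic and hence abelian.

Answer: Yes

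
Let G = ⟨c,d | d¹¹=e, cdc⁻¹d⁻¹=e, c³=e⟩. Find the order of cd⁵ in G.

Compute successive powers until reaching e:
  (cd⁵)¹ = cd⁵, (cd⁵)² = c²d¹⁰, (cd⁵)³ = d⁴, (cd⁵)⁴ = cd⁹, (cd⁵)⁵ = c²d³, (cd⁵)⁶ = d⁸, (cd⁵)⁷ = cd², (cd⁵)⁸ = c²d⁷, (cd⁵)⁹ = d, (cd⁵)¹⁰ = cd⁶, (cd⁵)¹¹ = c², (cd⁵)¹² = d⁵, (cd⁵)¹³ = cd¹⁰, (cd⁵)¹⁴ = c²d⁴, (cd⁵)¹⁵ = d⁹, (cd⁵)¹⁶ = cd³, (cd⁵)¹⁷ = c²d⁸, (cd⁵)¹⁸ = d², (cd⁵)¹⁹ = cd⁷, (cd⁵)²⁰ = c²d, (cd⁵)²¹ = d⁶, (cd⁵)²² = c, (cd⁵)²³ = c²d⁵, (cd⁵)²⁴ = d¹⁰, (cd⁵)²⁵ = cd⁴, (cd⁵)²⁶ = c²d⁹, (cd⁵)²⁷ = d³, (cd⁵)²⁸ = cd⁸, (cd⁵)²⁹ = c²d², (cd⁵)³⁰ = d⁷, (cd⁵)³¹ = cd, (cd⁵)³² = c²d⁶, (cd⁵)³³ = e.
The smallest positive k with (cd⁵)ᵏ = e is 33.

Answer: 33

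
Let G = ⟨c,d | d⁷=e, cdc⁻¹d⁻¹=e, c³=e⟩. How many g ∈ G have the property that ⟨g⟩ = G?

G is cyclic of order 21. An element generates G iff its order is 21, and a cyclic group of order 21 has exactly φ(21) = 12 such elements.

Answer: 12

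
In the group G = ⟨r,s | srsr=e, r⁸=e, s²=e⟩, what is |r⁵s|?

Compute successive powers until reaching e:
  (r⁵s)¹ = r⁵s, (r⁵s)² = e.
The smallest positive k with (r⁵s)ᵏ = e is 2.

Answer: 2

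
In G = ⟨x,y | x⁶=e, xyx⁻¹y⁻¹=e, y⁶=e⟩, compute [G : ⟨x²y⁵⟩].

First find ord(x²y⁵) by computing successive powers:
  (x²y⁵)¹ = x²y⁵, (x²y⁵)² = x⁴y⁴, (x²y⁵)³ = y³, (x²y⁵)⁴ = x²y², (x²y⁵)⁵ = x⁴y, (x²y⁵)⁶ = e.
So |⟨x²y⁵⟩| = ord(x²y⁵) = 6. With |G| = 36, by Lagrange [G : ⟨x²y⁵⟩] = 36/6 = 6.

Answer: 6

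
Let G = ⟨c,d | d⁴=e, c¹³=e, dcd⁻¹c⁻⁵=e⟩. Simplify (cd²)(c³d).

Compute (cd²) · (c³d) by multiplying left to right and reducing via the relations at each step:
  (cd²) · c³ = c¹¹d²
  (c¹¹d²) · d = c¹¹d³

Answer: c¹¹d³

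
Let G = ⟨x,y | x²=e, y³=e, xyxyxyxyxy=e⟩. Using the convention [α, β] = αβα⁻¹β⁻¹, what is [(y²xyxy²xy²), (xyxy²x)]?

[(y²xyxy²xy²), (xyxy²x)] = (y²xyxy²xy²)·(xyxy²x)·(y²xyxy²xy²)⁻¹·(xyxy²x)⁻¹.
  (y²xyxy²xy²) · (xyxy²x) = xyxy²xy
  (xyxy²xy) · (yxyxy²xy) = yxyxy²xy²
  (yxyxy²xy²) · (xyxy²x) = y²xyxy²xy

Answer: y²xyxy²xy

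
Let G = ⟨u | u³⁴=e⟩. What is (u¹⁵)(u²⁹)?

Compute (u¹⁵) · (u²⁹) by multiplying left to right and reducing via the relations at each step:
  (u¹⁵) · u²⁹ = u¹⁰

Answer: u¹⁰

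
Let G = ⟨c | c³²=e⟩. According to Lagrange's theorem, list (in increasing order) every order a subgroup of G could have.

|G| = 32 = 2⁵. By Lagrange's theorem the order of any subgroup divides 32; the divisors of 32 are 1, 2, 4, 8, 16, 32.

Answer: 1, 2, 4, 8, 16, 32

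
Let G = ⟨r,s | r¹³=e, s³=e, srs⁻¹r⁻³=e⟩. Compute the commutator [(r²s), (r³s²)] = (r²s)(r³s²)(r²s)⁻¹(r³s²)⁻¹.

[(r²s), (r³s²)] = (r²s)·(r³s²)·(r²s)⁻¹·(r³s²)⁻¹.
  (r²s) · (r³s²) = r¹¹
  (r¹¹) · (r⁸s²) = r⁶s²
  (r⁶s²) · (r⁴s) = r³

Answer: r³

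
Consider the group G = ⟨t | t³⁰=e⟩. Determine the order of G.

G is generated by a single element, so G is cyclic. The relator gives t³⁰ = e and no smaller power is forced to be e, so the 30 powers {e, t, t², t³, t⁴, t⁵, t⁶, t⁷, t⁸, t⁹, t²², t²³, t²¹, t²⁰, t²⁴, t²⁵, t²⁶, t²⁷, t²⁸, t²⁹, t¹², t¹³, t¹¹, t¹⁰, t¹⁴, t¹⁵, t¹⁶, t¹⁷, t¹⁸, t¹⁹} are distinct. Hence |G| = 30.

Answer: 30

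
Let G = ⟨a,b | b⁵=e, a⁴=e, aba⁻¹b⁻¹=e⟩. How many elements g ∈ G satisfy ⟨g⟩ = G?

G is cyclic of order 20. An element generates G iff its order is 20, and a cyclic group of order 20 has exactly φ(20) = 8 such elements.

Answer: 8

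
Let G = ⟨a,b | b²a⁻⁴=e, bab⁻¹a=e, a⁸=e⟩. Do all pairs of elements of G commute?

a·b = ab but b·a = a³b⁻¹, so a·b ≠ b·a and G is not abelian.

Answer: No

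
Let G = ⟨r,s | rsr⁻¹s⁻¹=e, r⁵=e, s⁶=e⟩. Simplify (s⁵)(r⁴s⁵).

Compute (s⁵) · (r⁴s⁵) by multiplying left to right and reducing via the relations at each step:
  (s⁵) · r⁴ = r⁴s⁵
  (r⁴s⁵) · s⁵ = r⁴s⁴

Answer: r⁴s⁴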